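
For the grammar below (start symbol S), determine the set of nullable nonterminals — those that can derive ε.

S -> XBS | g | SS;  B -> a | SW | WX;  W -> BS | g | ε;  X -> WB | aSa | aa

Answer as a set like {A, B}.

Directly nullable (have an ε-rule): {W}.
Not nullable: B, S, X — each has a terminal in every rule's right-hand side or depends on a non-nullable symbol.

{W}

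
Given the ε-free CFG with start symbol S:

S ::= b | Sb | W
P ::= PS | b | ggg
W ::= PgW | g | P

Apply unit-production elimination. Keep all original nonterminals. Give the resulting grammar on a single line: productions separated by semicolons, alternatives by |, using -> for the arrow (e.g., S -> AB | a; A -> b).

Unit productions: S->W, W->P.
Unit pairs (A ⇒* B via units): (S,P), (S,W), (W,P).
S: inherits non-unit rules of {P, S, W} → PS | PgW | Sb | b | g | ggg.
P: inherits non-unit rules of {P} → PS | b | ggg.
W: inherits non-unit rules of {P, W} → PS | PgW | b | g | ggg.

S -> b | g | PS | Sb | PgW | ggg; P -> b | PS | ggg; W -> b | g | PS | PgW | ggg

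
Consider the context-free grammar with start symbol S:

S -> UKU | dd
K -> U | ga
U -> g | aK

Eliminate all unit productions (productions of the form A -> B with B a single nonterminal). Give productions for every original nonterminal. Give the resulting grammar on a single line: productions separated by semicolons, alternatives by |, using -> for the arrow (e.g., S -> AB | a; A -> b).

S -> dd | UKU; K -> g | aK | ga; U -> g | aK

Unit productions: K->U.
Unit pairs (A ⇒* B via units): (K,U).
S: inherits non-unit rules of {S} → UKU | dd.
K: inherits non-unit rules of {K, U} → aK | g | ga.
U: inherits non-unit rules of {U} → aK | g.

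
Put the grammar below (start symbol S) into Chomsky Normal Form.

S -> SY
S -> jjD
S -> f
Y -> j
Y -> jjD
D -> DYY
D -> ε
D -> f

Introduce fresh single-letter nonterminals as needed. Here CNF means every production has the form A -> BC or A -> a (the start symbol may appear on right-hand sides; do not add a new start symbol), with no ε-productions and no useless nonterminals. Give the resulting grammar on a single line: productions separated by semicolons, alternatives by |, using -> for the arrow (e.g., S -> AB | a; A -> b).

Nullable: {D}; after ε-elimination: S -> f | SY | jj | jjD; D -> f | YY | DYY; Y -> j | jj | jjD.
No unit productions to eliminate.
TERM: introduce A -> j and substitute in every rule of length ≥2.
BIN: D -> DYY becomes D -> DB, B -> YY; S -> AAD becomes S -> AC, C -> AD; Y -> AAD becomes Y -> AE, E -> AD.

S -> f | AA | AC | SY; A -> j; B -> YY; C -> AD; D -> f | DB | YY; E -> AD; Y -> j | AA | AE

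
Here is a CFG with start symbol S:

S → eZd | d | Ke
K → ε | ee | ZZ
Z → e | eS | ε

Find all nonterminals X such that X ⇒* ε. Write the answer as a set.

{K, Z}

Directly nullable (have an ε-rule): {K, Z}.
Not nullable: S — each has a terminal in every rule's right-hand side or depends on a non-nullable symbol.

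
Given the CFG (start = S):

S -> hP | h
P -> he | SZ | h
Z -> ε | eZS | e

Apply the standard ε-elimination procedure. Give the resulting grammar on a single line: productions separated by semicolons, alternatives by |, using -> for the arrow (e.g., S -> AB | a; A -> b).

Nullable set: {Z}.
P -> SZ: Z nullable, giving S | SZ.
Drop Z -> ε.
Z -> eZS: Z nullable, giving eS | eZS.
Unchanged (no nullable symbols): S -> h; S -> hP; P -> h; P -> he; Z -> e.

S -> h | hP; P -> S | h | SZ | he; Z -> e | eS | eZS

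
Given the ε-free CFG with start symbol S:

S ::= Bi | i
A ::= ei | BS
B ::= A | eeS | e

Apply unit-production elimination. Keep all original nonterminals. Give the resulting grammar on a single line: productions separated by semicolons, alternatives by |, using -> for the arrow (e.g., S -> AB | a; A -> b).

Unit productions: B->A.
Unit pairs (A ⇒* B via units): (B,A).
S: inherits non-unit rules of {S} → Bi | i.
A: inherits non-unit rules of {A} → BS | ei.
B: inherits non-unit rules of {A, B} → BS | e | eeS | ei.

S -> i | Bi; A -> BS | ei; B -> e | BS | ei | eeS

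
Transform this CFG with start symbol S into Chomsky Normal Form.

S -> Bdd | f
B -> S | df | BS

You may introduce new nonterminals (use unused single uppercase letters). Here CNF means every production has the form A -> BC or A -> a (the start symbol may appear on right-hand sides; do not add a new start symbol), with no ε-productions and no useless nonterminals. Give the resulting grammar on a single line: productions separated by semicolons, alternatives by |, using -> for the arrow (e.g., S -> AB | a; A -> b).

No ε-productions.
After unit-elimination: S -> f | Bdd; B -> f | BS | df | Bdd.
TERM: introduce A -> d, C -> f and substitute in every rule of length ≥2.
BIN: B -> BAA becomes B -> BD, D -> AA; S -> BAA becomes S -> BE, E -> AA.

S -> f | BE; A -> d; B -> f | AC | BD | BS; C -> f; D -> AA; E -> AA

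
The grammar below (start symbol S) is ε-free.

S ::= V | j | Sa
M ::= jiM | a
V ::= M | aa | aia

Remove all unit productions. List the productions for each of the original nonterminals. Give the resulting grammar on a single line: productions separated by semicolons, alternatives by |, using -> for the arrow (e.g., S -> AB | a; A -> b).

S -> a | j | Sa | aa | aia | jiM; M -> a | jiM; V -> a | aa | aia | jiM

Unit productions: S->V, V->M.
Unit pairs (A ⇒* B via units): (S,M), (S,V), (V,M).
S: inherits non-unit rules of {M, S, V} → Sa | a | aa | aia | j | jiM.
M: inherits non-unit rules of {M} → a | jiM.
V: inherits non-unit rules of {M, V} → a | aa | aia | jiM.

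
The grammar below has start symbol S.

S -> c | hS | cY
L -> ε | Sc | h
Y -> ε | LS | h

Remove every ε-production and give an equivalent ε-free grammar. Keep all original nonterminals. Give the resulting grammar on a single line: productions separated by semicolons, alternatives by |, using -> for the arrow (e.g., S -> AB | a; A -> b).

Nullable set: {L, Y}.
S -> cY: Y nullable, giving c | cY.
Drop L -> ε.
Drop Y -> ε.
Y -> LS: L nullable, giving LS | S.
Unchanged (no nullable symbols): S -> c; S -> hS; L -> Sc; L -> h; Y -> h.

S -> c | cY | hS; L -> h | Sc; Y -> S | h | LS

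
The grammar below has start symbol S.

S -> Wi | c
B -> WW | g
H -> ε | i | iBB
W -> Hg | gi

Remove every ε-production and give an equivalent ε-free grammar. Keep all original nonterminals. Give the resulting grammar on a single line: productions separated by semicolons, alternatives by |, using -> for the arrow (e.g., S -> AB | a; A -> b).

Nullable set: {H}.
Drop H -> ε.
W -> Hg: H nullable, giving Hg | g.
Unchanged (no nullable symbols): S -> Wi; S -> c; B -> WW; B -> g; H -> i; H -> iBB; W -> gi.

S -> c | Wi; B -> g | WW; H -> i | iBB; W -> g | Hg | gi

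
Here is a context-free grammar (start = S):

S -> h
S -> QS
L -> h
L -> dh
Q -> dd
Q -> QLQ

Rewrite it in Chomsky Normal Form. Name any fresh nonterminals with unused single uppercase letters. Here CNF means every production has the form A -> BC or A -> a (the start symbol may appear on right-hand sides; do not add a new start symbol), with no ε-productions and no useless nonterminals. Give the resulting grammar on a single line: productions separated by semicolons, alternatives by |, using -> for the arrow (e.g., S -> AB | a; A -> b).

S -> h | QS; A -> d; B -> h; C -> LQ; L -> h | AB; Q -> AA | QC

No ε-productions.
No unit productions to eliminate.
TERM: introduce A -> d, B -> h and substitute in every rule of length ≥2.
BIN: Q -> QLQ becomes Q -> QC, C -> LQ.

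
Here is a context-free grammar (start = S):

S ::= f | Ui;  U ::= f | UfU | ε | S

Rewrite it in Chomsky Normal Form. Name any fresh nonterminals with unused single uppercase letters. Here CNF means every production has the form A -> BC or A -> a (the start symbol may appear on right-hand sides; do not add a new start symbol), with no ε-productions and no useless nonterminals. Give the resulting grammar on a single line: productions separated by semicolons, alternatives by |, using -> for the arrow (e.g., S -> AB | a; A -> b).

S -> f | i | UA; A -> i; B -> f; C -> BU; U -> f | i | BU | UA | UB | UC

Nullable: {U}; after ε-elimination: S -> f | i | Ui; U -> S | f | Uf | fU | UfU.
After unit-elimination: S -> f | i | Ui; U -> f | i | Uf | Ui | fU | UfU.
TERM: introduce B -> f, A -> i and substitute in every rule of length ≥2.
BIN: U -> UBU becomes U -> UC, C -> BU.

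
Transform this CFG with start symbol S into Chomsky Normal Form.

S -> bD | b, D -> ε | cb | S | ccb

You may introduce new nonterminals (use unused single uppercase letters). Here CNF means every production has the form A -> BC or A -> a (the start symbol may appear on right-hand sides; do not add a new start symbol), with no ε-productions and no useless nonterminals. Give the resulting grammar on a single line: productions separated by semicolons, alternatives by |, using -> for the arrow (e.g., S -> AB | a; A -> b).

Nullable: {D}; after ε-elimination: S -> b | bD; D -> S | cb | ccb.
After unit-elimination: S -> b | bD; D -> b | bD | cb | ccb.
TERM: introduce A -> b, B -> c and substitute in every rule of length ≥2.
BIN: D -> BBA becomes D -> BC, C -> BA.

S -> b | AD; A -> b; B -> c; C -> BA; D -> b | AD | BA | BC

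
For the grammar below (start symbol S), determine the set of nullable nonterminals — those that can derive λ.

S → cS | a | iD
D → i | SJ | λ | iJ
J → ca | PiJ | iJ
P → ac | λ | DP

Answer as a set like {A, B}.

Directly nullable (have an ε-rule): {D, P}.
Not nullable: J, S — each has a terminal in every rule's right-hand side or depends on a non-nullable symbol.

{D, P}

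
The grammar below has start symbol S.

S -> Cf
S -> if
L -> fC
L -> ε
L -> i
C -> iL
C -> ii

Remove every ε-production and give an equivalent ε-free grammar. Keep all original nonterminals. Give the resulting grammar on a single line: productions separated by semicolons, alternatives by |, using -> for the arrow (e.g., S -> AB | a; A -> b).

Nullable set: {L}.
C -> iL: L nullable, giving i | iL.
Drop L -> ε.
Unchanged (no nullable symbols): S -> Cf; S -> if; C -> ii; L -> fC; L -> i.

S -> Cf | if; C -> i | iL | ii; L -> i | fC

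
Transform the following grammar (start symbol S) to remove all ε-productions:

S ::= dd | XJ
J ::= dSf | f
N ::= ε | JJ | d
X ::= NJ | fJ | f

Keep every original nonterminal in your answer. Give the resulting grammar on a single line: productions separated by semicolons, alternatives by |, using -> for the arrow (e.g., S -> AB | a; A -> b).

S -> XJ | dd; J -> f | dSf; N -> d | JJ; X -> J | f | NJ | fJ

Nullable set: {N}.
Drop N -> ε.
X -> NJ: N nullable, giving J | NJ.
Unchanged (no nullable symbols): S -> XJ; S -> dd; J -> dSf; J -> f; N -> JJ; N -> d; X -> f; X -> fJ.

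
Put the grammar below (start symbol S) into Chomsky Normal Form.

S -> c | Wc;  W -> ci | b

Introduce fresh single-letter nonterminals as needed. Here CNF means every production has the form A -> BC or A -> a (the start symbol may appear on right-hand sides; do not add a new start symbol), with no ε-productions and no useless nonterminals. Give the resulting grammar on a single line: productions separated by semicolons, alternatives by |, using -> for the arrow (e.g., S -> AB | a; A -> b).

S -> c | WA; A -> c; B -> i; W -> b | AB

No ε-productions.
No unit productions to eliminate.
TERM: introduce A -> c, B -> i and substitute in every rule of length ≥2.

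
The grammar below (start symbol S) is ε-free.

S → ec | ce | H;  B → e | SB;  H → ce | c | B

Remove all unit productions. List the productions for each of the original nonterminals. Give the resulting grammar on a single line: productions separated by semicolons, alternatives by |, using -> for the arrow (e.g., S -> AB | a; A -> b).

Unit productions: H->B, S->H.
Unit pairs (A ⇒* B via units): (H,B), (S,B), (S,H).
S: inherits non-unit rules of {B, H, S} → SB | c | ce | e | ec.
B: inherits non-unit rules of {B} → SB | e.
H: inherits non-unit rules of {B, H} → SB | c | ce | e.

S -> c | e | SB | ce | ec; B -> e | SB; H -> c | e | SB | ce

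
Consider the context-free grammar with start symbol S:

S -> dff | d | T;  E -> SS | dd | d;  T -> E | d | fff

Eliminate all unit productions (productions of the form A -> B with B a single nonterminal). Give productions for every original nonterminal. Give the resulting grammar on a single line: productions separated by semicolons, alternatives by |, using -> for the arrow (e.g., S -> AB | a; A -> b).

Unit productions: S->T, T->E.
Unit pairs (A ⇒* B via units): (S,E), (S,T), (T,E).
S: inherits non-unit rules of {E, S, T} → SS | d | dd | dff | fff.
E: inherits non-unit rules of {E} → SS | d | dd.
T: inherits non-unit rules of {E, T} → SS | d | dd | fff.

S -> d | SS | dd | dff | fff; E -> d | SS | dd; T -> d | SS | dd | fff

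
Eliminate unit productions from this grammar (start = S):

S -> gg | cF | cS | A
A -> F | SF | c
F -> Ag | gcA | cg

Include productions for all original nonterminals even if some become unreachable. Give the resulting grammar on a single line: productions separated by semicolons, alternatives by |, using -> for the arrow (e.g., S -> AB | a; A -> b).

Unit productions: A->F, S->A.
Unit pairs (A ⇒* B via units): (A,F), (S,A), (S,F).
S: inherits non-unit rules of {A, F, S} → Ag | SF | c | cF | cS | cg | gcA | gg.
A: inherits non-unit rules of {A, F} → Ag | SF | c | cg | gcA.
F: inherits non-unit rules of {F} → Ag | cg | gcA.

S -> c | Ag | SF | cF | cS | cg | gg | gcA; A -> c | Ag | SF | cg | gcA; F -> Ag | cg | gcA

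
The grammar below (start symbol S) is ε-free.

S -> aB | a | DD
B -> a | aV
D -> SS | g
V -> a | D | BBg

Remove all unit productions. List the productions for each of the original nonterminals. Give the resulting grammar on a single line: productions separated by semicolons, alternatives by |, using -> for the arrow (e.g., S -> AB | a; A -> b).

S -> a | DD | aB; B -> a | aV; D -> g | SS; V -> a | g | SS | BBg

Unit productions: V->D.
Unit pairs (A ⇒* B via units): (V,D).
S: inherits non-unit rules of {S} → DD | a | aB.
B: inherits non-unit rules of {B} → a | aV.
D: inherits non-unit rules of {D} → SS | g.
V: inherits non-unit rules of {D, V} → BBg | SS | a | g.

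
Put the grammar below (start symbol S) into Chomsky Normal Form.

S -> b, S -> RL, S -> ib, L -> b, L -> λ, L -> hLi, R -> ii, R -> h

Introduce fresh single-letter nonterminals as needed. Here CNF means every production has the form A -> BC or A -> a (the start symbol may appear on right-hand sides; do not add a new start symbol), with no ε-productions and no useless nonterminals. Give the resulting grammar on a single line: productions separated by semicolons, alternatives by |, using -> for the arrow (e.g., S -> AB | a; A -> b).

S -> b | h | BB | BC | RL; A -> h; B -> i; C -> b; D -> LB; L -> b | AB | AD; R -> h | BB

Nullable: {L}; after ε-elimination: S -> R | b | RL | ib; L -> b | hi | hLi; R -> h | ii.
After unit-elimination: S -> b | h | RL | ib | ii; L -> b | hi | hLi; R -> h | ii.
TERM: introduce C -> b, A -> h, B -> i and substitute in every rule of length ≥2.
BIN: L -> ALB becomes L -> AD, D -> LB.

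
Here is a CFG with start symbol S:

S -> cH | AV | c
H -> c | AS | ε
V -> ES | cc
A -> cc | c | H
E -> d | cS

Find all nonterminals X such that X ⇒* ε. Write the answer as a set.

Directly nullable (have an ε-rule): {H}.
A is nullable via A -> H (every symbol on the right is already known nullable).
Not nullable: E, S, V — each has a terminal in every rule's right-hand side or depends on a non-nullable symbol.

{A, H}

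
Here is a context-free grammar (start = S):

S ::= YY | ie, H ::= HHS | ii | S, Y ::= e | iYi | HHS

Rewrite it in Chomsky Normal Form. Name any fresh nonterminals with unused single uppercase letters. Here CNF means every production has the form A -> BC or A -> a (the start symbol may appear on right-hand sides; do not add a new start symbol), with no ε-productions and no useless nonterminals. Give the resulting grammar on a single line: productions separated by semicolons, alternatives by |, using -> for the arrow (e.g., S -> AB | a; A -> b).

No ε-productions.
After unit-elimination: S -> YY | ie; H -> YY | ie | ii | HHS; Y -> e | HHS | iYi.
TERM: introduce B -> e, A -> i and substitute in every rule of length ≥2.
BIN: H -> HHS becomes H -> HC, C -> HS; Y -> AYA becomes Y -> AD, D -> YA; Y -> HHS becomes Y -> HE, E -> HS.

S -> AB | YY; A -> i; B -> e; C -> HS; D -> YA; E -> HS; H -> AA | AB | HC | YY; Y -> e | AD | HE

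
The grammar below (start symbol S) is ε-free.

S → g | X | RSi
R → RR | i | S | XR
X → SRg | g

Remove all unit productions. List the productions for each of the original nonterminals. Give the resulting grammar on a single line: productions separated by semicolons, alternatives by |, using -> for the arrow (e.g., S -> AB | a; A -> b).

Unit productions: R->S, S->X.
Unit pairs (A ⇒* B via units): (R,S), (R,X), (S,X).
S: inherits non-unit rules of {S, X} → RSi | SRg | g.
R: inherits non-unit rules of {R, S, X} → RR | RSi | SRg | XR | g | i.
X: inherits non-unit rules of {X} → SRg | g.

S -> g | RSi | SRg; R -> g | i | RR | XR | RSi | SRg; X -> g | SRg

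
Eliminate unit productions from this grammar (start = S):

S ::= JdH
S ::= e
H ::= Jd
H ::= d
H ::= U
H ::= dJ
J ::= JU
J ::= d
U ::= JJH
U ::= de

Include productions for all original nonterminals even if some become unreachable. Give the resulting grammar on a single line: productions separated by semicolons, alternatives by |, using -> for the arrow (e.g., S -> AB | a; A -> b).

Unit productions: H->U.
Unit pairs (A ⇒* B via units): (H,U).
S: inherits non-unit rules of {S} → JdH | e.
H: inherits non-unit rules of {H, U} → JJH | Jd | d | dJ | de.
J: inherits non-unit rules of {J} → JU | d.
U: inherits non-unit rules of {U} → JJH | de.

S -> e | JdH; H -> d | Jd | dJ | de | JJH; J -> d | JU; U -> de | JJH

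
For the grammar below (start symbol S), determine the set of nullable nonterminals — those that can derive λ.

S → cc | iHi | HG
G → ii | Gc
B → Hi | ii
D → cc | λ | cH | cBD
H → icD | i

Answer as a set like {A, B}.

Directly nullable (have an ε-rule): {D}.
Not nullable: B, G, H, S — each has a terminal in every rule's right-hand side or depends on a non-nullable symbol.

{D}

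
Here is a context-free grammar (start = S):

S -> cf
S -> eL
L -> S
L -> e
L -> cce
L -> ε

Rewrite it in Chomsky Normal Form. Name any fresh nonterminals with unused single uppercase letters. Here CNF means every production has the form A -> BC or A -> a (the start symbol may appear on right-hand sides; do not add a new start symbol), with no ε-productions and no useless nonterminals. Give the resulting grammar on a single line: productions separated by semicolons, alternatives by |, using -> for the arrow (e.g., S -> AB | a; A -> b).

S -> e | AC | BL; A -> c; B -> e; C -> f; D -> AB; L -> e | AC | AD | BL

Nullable: {L}; after ε-elimination: S -> e | cf | eL; L -> S | e | cce.
After unit-elimination: S -> e | cf | eL; L -> e | cf | eL | cce.
TERM: introduce A -> c, B -> e, C -> f and substitute in every rule of length ≥2.
BIN: L -> AAB becomes L -> AD, D -> AB.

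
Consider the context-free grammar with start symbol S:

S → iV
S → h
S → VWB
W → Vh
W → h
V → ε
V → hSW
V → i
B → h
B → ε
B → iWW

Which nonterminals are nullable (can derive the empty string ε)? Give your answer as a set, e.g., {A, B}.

{B, V}

Directly nullable (have an ε-rule): {B, V}.
Not nullable: S, W — each has a terminal in every rule's right-hand side or depends on a non-nullable symbol.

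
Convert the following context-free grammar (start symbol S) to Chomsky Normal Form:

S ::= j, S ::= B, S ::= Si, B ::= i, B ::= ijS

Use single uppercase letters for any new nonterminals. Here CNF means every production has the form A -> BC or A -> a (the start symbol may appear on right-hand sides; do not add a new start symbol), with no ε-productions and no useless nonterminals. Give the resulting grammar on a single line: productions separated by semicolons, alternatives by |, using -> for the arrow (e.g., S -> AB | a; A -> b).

No ε-productions.
After unit-elimination: S -> i | j | Si | ijS; B -> i | ijS.
TERM: introduce A -> i, C -> j and substitute in every rule of length ≥2.
BIN: B -> ACS becomes B -> AD, D -> CS; S -> ACS becomes S -> AE, E -> CS.
Drop unreachable/unproductive: B.

S -> i | j | AE | SA; A -> i; C -> j; E -> CS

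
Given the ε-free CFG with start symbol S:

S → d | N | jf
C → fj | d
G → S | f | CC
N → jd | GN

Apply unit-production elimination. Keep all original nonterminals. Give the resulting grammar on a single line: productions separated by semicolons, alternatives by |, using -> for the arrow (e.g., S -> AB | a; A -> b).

S -> d | GN | jd | jf; C -> d | fj; G -> d | f | CC | GN | jd | jf; N -> GN | jd

Unit productions: G->S, S->N.
Unit pairs (A ⇒* B via units): (G,N), (G,S), (S,N).
S: inherits non-unit rules of {N, S} → GN | d | jd | jf.
C: inherits non-unit rules of {C} → d | fj.
G: inherits non-unit rules of {G, N, S} → CC | GN | d | f | jd | jf.
N: inherits non-unit rules of {N} → GN | jd.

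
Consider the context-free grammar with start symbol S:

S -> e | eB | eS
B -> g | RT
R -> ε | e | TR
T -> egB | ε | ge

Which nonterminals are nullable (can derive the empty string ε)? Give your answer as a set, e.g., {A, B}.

{B, R, T}

Directly nullable (have an ε-rule): {R, T}.
B is nullable via B -> RT (every symbol on the right is already known nullable).
Not nullable: S — each has a terminal in every rule's right-hand side or depends on a non-nullable symbol.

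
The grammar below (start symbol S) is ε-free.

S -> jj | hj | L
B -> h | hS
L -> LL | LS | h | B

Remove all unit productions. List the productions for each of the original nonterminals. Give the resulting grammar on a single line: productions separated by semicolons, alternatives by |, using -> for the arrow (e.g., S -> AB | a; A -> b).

S -> h | LL | LS | hS | hj | jj; B -> h | hS; L -> h | LL | LS | hS

Unit productions: L->B, S->L.
Unit pairs (A ⇒* B via units): (L,B), (S,B), (S,L).
S: inherits non-unit rules of {B, L, S} → LL | LS | h | hS | hj | jj.
B: inherits non-unit rules of {B} → h | hS.
L: inherits non-unit rules of {B, L} → LL | LS | h | hS.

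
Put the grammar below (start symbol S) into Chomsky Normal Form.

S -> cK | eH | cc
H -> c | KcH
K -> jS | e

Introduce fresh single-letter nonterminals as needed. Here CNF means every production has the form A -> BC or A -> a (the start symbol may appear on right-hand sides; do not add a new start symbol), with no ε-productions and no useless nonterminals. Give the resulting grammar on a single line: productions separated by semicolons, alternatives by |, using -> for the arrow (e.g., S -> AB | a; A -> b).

S -> AA | AK | CH; A -> c; B -> j; C -> e; D -> AH; H -> c | KD; K -> e | BS

No ε-productions.
No unit productions to eliminate.
TERM: introduce A -> c, C -> e, B -> j and substitute in every rule of length ≥2.
BIN: H -> KAH becomes H -> KD, D -> AH.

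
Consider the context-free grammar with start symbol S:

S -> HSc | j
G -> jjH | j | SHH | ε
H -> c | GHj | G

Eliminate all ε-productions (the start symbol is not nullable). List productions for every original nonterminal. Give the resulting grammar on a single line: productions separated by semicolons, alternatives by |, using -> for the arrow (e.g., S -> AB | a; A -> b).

Nullable set: {G, H}.
S -> HSc: H nullable, giving HSc | Sc.
Drop G -> ε.
G -> SHH: H, H nullable, giving S | SH | SHH.
G -> jjH: H nullable, giving jj | jjH.
H -> G: G nullable, giving G.
H -> GHj: G, H nullable, giving GHj | Gj | Hj | j.
Unchanged (no nullable symbols): S -> j; G -> j; H -> c.

S -> j | Sc | HSc; G -> S | j | SH | jj | SHH | jjH; H -> G | c | j | Gj | Hj | GHj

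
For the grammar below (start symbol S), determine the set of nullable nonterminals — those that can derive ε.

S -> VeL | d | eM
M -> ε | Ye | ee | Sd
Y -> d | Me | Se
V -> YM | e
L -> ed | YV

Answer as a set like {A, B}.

Directly nullable (have an ε-rule): {M}.
Not nullable: L, S, V, Y — each has a terminal in every rule's right-hand side or depends on a non-nullable symbol.

{M}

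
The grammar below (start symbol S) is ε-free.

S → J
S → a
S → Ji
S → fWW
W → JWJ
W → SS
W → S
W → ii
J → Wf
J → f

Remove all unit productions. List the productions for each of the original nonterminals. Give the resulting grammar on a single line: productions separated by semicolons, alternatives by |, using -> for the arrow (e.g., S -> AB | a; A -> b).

Unit productions: S->J, W->S.
Unit pairs (A ⇒* B via units): (S,J), (W,J), (W,S).
S: inherits non-unit rules of {J, S} → Ji | Wf | a | f | fWW.
J: inherits non-unit rules of {J} → Wf | f.
W: inherits non-unit rules of {J, S, W} → JWJ | Ji | SS | Wf | a | f | fWW | ii.

S -> a | f | Ji | Wf | fWW; J -> f | Wf; W -> a | f | Ji | SS | Wf | ii | JWJ | fWW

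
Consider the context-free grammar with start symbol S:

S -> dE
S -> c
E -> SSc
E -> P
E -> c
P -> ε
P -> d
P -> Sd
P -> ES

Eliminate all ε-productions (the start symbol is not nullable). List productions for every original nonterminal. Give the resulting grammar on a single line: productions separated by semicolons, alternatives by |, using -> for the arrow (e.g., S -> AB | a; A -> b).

S -> c | d | dE; E -> P | c | SSc; P -> S | d | ES | Sd

Nullable set: {E, P}.
S -> dE: E nullable, giving d | dE.
E -> P: P nullable, giving P.
Drop P -> ε.
P -> ES: E nullable, giving ES | S.
Unchanged (no nullable symbols): S -> c; E -> SSc; E -> c; P -> Sd; P -> d.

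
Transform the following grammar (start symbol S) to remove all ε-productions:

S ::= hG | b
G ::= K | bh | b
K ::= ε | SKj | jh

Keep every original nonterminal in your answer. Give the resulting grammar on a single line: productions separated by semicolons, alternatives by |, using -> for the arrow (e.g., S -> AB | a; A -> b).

S -> b | h | hG; G -> K | b | bh; K -> Sj | jh | SKj

Nullable set: {G, K}.
S -> hG: G nullable, giving h | hG.
G -> K: K nullable, giving K.
Drop K -> ε.
K -> SKj: K nullable, giving SKj | Sj.
Unchanged (no nullable symbols): S -> b; G -> b; G -> bh; K -> jh.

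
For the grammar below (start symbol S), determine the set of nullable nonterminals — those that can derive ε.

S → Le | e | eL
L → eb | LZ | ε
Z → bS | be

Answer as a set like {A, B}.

{L}

Directly nullable (have an ε-rule): {L}.
Not nullable: S, Z — each has a terminal in every rule's right-hand side or depends on a non-nullable symbol.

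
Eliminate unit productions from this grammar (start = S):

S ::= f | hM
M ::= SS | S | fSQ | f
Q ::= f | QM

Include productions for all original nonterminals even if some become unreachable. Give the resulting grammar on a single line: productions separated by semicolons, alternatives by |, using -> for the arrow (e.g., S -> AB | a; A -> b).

Unit productions: M->S.
Unit pairs (A ⇒* B via units): (M,S).
S: inherits non-unit rules of {S} → f | hM.
M: inherits non-unit rules of {M, S} → SS | f | fSQ | hM.
Q: inherits non-unit rules of {Q} → QM | f.

S -> f | hM; M -> f | SS | hM | fSQ; Q -> f | QM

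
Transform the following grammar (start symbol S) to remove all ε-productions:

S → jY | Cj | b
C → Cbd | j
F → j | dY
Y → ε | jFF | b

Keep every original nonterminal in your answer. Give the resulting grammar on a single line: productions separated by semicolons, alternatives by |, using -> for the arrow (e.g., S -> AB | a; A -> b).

S -> b | j | Cj | jY; C -> j | Cbd; F -> d | j | dY; Y -> b | jFF

Nullable set: {Y}.
S -> jY: Y nullable, giving j | jY.
F -> dY: Y nullable, giving d | dY.
Drop Y -> ε.
Unchanged (no nullable symbols): S -> Cj; S -> b; C -> Cbd; C -> j; F -> j; Y -> b; Y -> jFF.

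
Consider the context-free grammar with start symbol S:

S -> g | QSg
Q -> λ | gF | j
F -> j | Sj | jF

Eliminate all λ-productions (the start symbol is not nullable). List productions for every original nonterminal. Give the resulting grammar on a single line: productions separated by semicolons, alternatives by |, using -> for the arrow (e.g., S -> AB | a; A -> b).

S -> g | Sg | QSg; F -> j | Sj | jF; Q -> j | gF

Nullable set: {Q}.
S -> QSg: Q nullable, giving QSg | Sg.
Drop Q -> λ.
Unchanged (no nullable symbols): S -> g; F -> Sj; F -> j; F -> jF; Q -> gF; Q -> j.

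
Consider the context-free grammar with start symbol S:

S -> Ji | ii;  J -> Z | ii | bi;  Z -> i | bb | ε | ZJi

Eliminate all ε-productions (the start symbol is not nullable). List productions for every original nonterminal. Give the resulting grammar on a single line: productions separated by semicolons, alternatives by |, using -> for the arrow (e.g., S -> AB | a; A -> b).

Nullable set: {J, Z}.
S -> Ji: J nullable, giving Ji | i.
J -> Z: Z nullable, giving Z.
Drop Z -> ε.
Z -> ZJi: Z, J nullable, giving Ji | ZJi | Zi | i.
Unchanged (no nullable symbols): S -> ii; J -> bi; J -> ii; Z -> bb; Z -> i.

S -> i | Ji | ii; J -> Z | bi | ii; Z -> i | Ji | Zi | bb | ZJi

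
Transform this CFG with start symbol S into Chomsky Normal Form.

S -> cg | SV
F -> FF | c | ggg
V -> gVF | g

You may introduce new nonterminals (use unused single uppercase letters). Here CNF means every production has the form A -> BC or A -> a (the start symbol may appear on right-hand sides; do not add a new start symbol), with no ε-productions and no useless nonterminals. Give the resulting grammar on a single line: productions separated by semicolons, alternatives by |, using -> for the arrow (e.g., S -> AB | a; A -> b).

No ε-productions.
No unit productions to eliminate.
TERM: introduce B -> c, A -> g and substitute in every rule of length ≥2.
BIN: F -> AAA becomes F -> AC, C -> AA; V -> AVF becomes V -> AD, D -> VF.

S -> BA | SV; A -> g; B -> c; C -> AA; D -> VF; F -> c | AC | FF; V -> g | AD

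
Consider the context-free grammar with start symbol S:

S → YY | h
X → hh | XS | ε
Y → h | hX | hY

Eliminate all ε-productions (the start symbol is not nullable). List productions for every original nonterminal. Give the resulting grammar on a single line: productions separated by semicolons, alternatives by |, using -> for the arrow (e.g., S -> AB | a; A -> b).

Nullable set: {X}.
Drop X -> ε.
X -> XS: X nullable, giving S | XS.
Y -> hX: X nullable, giving h | hX.
Unchanged (no nullable symbols): S -> YY; S -> h; X -> hh; Y -> h; Y -> hY.

S -> h | YY; X -> S | XS | hh; Y -> h | hX | hY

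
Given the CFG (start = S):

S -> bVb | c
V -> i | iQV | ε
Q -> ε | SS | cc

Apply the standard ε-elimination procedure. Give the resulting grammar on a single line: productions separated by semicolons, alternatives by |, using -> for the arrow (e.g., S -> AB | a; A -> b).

Nullable set: {Q, V}.
S -> bVb: V nullable, giving bVb | bb.
Drop Q -> ε.
Drop V -> ε.
V -> iQV: Q, V nullable, giving i | iQ | iQV | iV.
Unchanged (no nullable symbols): S -> c; Q -> SS; Q -> cc; V -> i.

S -> c | bb | bVb; Q -> SS | cc; V -> i | iQ | iV | iQV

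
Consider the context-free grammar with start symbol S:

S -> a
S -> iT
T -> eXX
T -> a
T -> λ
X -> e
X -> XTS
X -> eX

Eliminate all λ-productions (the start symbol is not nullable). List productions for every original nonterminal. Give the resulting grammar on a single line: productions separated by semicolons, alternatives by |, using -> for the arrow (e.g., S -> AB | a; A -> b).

Nullable set: {T}.
S -> iT: T nullable, giving i | iT.
Drop T -> λ.
X -> XTS: T nullable, giving XS | XTS.
Unchanged (no nullable symbols): S -> a; T -> a; T -> eXX; X -> e; X -> eX.

S -> a | i | iT; T -> a | eXX; X -> e | XS | eX | XTS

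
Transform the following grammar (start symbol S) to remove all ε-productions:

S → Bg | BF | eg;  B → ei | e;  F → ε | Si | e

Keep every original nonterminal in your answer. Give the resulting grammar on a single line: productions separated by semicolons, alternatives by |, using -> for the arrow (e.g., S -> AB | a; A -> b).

Nullable set: {F}.
S -> BF: F nullable, giving B | BF.
Drop F -> ε.
Unchanged (no nullable symbols): S -> Bg; S -> eg; B -> e; B -> ei; F -> Si; F -> e.

S -> B | BF | Bg | eg; B -> e | ei; F -> e | Si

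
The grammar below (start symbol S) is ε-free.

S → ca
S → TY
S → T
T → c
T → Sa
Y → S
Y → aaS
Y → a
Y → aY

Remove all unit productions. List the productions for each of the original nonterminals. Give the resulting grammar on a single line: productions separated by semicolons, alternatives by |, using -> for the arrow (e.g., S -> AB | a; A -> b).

S -> c | Sa | TY | ca; T -> c | Sa; Y -> a | c | Sa | TY | aY | ca | aaS

Unit productions: S->T, Y->S.
Unit pairs (A ⇒* B via units): (S,T), (Y,S), (Y,T).
S: inherits non-unit rules of {S, T} → Sa | TY | c | ca.
T: inherits non-unit rules of {T} → Sa | c.
Y: inherits non-unit rules of {S, T, Y} → Sa | TY | a | aY | aaS | c | ca.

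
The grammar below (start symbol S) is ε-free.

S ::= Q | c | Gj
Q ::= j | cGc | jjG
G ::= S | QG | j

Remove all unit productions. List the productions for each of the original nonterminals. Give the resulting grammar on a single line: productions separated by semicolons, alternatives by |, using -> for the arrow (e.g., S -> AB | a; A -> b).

S -> c | j | Gj | cGc | jjG; G -> c | j | Gj | QG | cGc | jjG; Q -> j | cGc | jjG

Unit productions: G->S, S->Q.
Unit pairs (A ⇒* B via units): (G,Q), (G,S), (S,Q).
S: inherits non-unit rules of {Q, S} → Gj | c | cGc | j | jjG.
G: inherits non-unit rules of {G, Q, S} → Gj | QG | c | cGc | j | jjG.
Q: inherits non-unit rules of {Q} → cGc | j | jjG.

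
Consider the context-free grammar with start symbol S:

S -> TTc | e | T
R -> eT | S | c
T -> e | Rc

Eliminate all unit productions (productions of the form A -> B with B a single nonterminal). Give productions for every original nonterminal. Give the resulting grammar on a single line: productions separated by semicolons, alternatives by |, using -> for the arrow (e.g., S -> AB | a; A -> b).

Unit productions: R->S, S->T.
Unit pairs (A ⇒* B via units): (R,S), (R,T), (S,T).
S: inherits non-unit rules of {S, T} → Rc | TTc | e.
R: inherits non-unit rules of {R, S, T} → Rc | TTc | c | e | eT.
T: inherits non-unit rules of {T} → Rc | e.

S -> e | Rc | TTc; R -> c | e | Rc | eT | TTc; T -> e | Rc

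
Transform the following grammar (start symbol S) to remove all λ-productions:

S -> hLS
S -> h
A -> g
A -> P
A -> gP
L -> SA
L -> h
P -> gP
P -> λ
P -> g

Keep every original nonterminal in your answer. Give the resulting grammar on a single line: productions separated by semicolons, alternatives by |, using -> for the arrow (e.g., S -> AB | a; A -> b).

Nullable set: {A, P}.
A -> P: P nullable, giving P.
A -> gP: P nullable, giving g | gP.
L -> SA: A nullable, giving S | SA.
Drop P -> λ.
P -> gP: P nullable, giving g | gP.
Unchanged (no nullable symbols): S -> h; S -> hLS; A -> g; L -> h; P -> g.

S -> h | hLS; A -> P | g | gP; L -> S | h | SA; P -> g | gP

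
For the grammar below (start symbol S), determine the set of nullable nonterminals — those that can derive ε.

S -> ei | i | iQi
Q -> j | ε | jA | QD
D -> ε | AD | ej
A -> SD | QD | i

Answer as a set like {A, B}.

{A, D, Q}

Directly nullable (have an ε-rule): {D, Q}.
A is nullable via A -> QD (every symbol on the right is already known nullable).
Not nullable: S — each has a terminal in every rule's right-hand side or depends on a non-nullable symbol.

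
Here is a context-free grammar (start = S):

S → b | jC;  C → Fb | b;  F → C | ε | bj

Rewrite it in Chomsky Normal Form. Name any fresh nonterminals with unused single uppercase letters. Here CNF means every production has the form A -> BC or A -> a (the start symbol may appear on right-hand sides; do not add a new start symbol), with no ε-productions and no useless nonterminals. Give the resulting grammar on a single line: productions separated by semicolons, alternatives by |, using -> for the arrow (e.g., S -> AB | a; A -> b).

S -> b | BC; A -> b; B -> j; C -> b | FA; F -> b | AB | FA

Nullable: {F}; after ε-elimination: S -> b | jC; C -> b | Fb; F -> C | bj.
After unit-elimination: S -> b | jC; C -> b | Fb; F -> b | Fb | bj.
TERM: introduce A -> b, B -> j and substitute in every rule of length ≥2.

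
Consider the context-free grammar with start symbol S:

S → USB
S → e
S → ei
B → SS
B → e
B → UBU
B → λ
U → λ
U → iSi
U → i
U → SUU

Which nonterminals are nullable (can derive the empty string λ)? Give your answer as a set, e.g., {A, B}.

{B, U}

Directly nullable (have an ε-rule): {B, U}.
Not nullable: S — each has a terminal in every rule's right-hand side or depends on a non-nullable symbol.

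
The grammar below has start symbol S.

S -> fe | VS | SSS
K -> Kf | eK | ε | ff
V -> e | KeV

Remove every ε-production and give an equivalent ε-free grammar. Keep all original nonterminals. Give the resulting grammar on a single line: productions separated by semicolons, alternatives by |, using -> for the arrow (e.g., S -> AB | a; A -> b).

S -> VS | fe | SSS; K -> e | f | Kf | eK | ff; V -> e | eV | KeV

Nullable set: {K}.
Drop K -> ε.
K -> Kf: K nullable, giving Kf | f.
K -> eK: K nullable, giving e | eK.
V -> KeV: K nullable, giving KeV | eV.
Unchanged (no nullable symbols): S -> SSS; S -> VS; S -> fe; K -> ff; V -> e.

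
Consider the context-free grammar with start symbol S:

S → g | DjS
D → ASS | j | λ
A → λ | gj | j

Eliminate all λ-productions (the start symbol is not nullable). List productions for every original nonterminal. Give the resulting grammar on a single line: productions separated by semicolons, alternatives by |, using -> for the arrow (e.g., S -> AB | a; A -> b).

Nullable set: {A, D}.
S -> DjS: D nullable, giving DjS | jS.
Drop A -> λ.
Drop D -> λ.
D -> ASS: A nullable, giving ASS | SS.
Unchanged (no nullable symbols): S -> g; A -> gj; A -> j; D -> j.

S -> g | jS | DjS; A -> j | gj; D -> j | SS | ASS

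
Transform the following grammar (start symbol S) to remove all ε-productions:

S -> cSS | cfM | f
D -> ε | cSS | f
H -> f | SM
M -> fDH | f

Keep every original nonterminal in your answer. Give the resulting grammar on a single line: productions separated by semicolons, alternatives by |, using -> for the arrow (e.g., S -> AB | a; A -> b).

Nullable set: {D}.
Drop D -> ε.
M -> fDH: D nullable, giving fDH | fH.
Unchanged (no nullable symbols): S -> cSS; S -> cfM; S -> f; D -> cSS; D -> f; H -> SM; H -> f; M -> f.

S -> f | cSS | cfM; D -> f | cSS; H -> f | SM; M -> f | fH | fDH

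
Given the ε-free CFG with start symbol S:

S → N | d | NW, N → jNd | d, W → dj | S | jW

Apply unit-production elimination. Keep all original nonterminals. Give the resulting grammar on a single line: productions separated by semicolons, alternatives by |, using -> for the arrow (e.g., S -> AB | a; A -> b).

S -> d | NW | jNd; N -> d | jNd; W -> d | NW | dj | jW | jNd

Unit productions: S->N, W->S.
Unit pairs (A ⇒* B via units): (S,N), (W,N), (W,S).
S: inherits non-unit rules of {N, S} → NW | d | jNd.
N: inherits non-unit rules of {N} → d | jNd.
W: inherits non-unit rules of {N, S, W} → NW | d | dj | jNd | jW.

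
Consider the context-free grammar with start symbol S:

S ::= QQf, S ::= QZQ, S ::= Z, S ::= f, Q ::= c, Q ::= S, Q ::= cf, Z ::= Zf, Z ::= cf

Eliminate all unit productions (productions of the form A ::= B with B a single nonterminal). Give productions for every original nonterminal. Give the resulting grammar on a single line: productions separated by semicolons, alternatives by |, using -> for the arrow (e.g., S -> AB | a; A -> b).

Unit productions: Q->S, S->Z.
Unit pairs (A ⇒* B via units): (Q,S), (Q,Z), (S,Z).
S: inherits non-unit rules of {S, Z} → QQf | QZQ | Zf | cf | f.
Q: inherits non-unit rules of {Q, S, Z} → QQf | QZQ | Zf | c | cf | f.
Z: inherits non-unit rules of {Z} → Zf | cf.

S -> f | Zf | cf | QQf | QZQ; Q -> c | f | Zf | cf | QQf | QZQ; Z -> Zf | cf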